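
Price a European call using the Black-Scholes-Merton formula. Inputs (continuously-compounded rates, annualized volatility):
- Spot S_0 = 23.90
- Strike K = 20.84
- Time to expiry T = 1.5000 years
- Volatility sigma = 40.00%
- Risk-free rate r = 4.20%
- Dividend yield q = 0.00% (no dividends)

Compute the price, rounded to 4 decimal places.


Answer: Price = 6.7092

Derivation:
d1 = (ln(S/K) + (r - q + 0.5*sigma^2) * T) / (sigma * sqrt(T)) = 0.65320592
d2 = d1 - sigma * sqrt(T) = 0.16330798
exp(-rT) = 0.93894347; exp(-qT) = 1.00000000
C = S_0 * exp(-qT) * N(d1) - K * exp(-rT) * N(d2)
N(d1) = 0.74318823; N(d2) = 0.56486202
C = 23.9000 * 1.00000000 * 0.74318823 - 20.8400 * 0.93894347 * 0.56486202 = 6.7092


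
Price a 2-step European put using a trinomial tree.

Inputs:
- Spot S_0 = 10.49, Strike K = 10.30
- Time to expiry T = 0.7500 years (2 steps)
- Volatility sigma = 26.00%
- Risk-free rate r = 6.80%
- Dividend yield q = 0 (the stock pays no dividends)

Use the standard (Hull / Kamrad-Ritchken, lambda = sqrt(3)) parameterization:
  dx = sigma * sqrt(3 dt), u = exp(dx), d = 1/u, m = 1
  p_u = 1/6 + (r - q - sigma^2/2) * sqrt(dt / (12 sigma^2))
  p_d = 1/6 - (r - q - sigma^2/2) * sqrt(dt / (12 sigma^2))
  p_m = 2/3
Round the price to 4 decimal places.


Answer: Price = V(0,0) = 0.5081

Derivation:
dt = T/N = 0.375000; dx = sigma*sqrt(3*dt) = 0.275772
u = exp(dx) = 1.317547; d = 1/u = 0.758986
p_u = 0.189920, p_m = 0.666667, p_d = 0.143414
Discount per step: exp(-r*dt) = 0.974822
Stock lattice S(k, j) with j the centered position index:
  k=0: S(0,+0) = 10.4900
  k=1: S(1,-1) = 7.9618; S(1,+0) = 10.4900; S(1,+1) = 13.8211
  k=2: S(2,-2) = 6.0429; S(2,-1) = 7.9618; S(2,+0) = 10.4900; S(2,+1) = 13.8211; S(2,+2) = 18.2099
Terminal payoffs V(N, j) = max(K - S_T, 0):
  V(2,-2) = 4.257130; V(2,-1) = 2.338234; V(2,+0) = 0.000000; V(2,+1) = 0.000000; V(2,+2) = 0.000000
Backward induction: V(k, j) = exp(-r*dt) * [p_u * V(k+1, j+1) + p_m * V(k+1, j) + p_d * V(k+1, j-1)]
  V(1,-1) = exp(-r*dt) * [p_u*0.000000 + p_m*2.338234 + p_d*4.257130] = 2.114735
  V(1,+0) = exp(-r*dt) * [p_u*0.000000 + p_m*0.000000 + p_d*2.338234] = 0.326892
  V(1,+1) = exp(-r*dt) * [p_u*0.000000 + p_m*0.000000 + p_d*0.000000] = 0.000000
  V(0,+0) = exp(-r*dt) * [p_u*0.000000 + p_m*0.326892 + p_d*2.114735] = 0.508087


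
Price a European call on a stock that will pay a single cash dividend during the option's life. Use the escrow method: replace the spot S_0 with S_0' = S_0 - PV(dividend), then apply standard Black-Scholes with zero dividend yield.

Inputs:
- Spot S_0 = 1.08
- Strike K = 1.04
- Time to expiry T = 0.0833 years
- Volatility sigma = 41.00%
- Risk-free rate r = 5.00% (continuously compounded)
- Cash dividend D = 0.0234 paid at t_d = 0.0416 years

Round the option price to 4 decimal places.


PV(D) = D * exp(-r * t_d) = 0.0234 * 0.99792216 = 0.02335138
S_0' = S_0 - PV(D) = 1.0800 - 0.02335138 = 1.05664862
d1 = (ln(S_0'/K) + (r + sigma^2/2)*T) / (sigma*sqrt(T)) = 0.22857397
d2 = d1 - sigma*sqrt(T) = 0.11024084
exp(-rT) = 0.99584366
N(d1) = 0.59039997; N(d2) = 0.54389081
C = S_0' * N(d1) - K * exp(-rT) * N(d2) = 1.05664862 * 0.59039997 - 1.0400 * 0.99584366 * 0.54389081 = 0.0605

Answer: Price = 0.0605


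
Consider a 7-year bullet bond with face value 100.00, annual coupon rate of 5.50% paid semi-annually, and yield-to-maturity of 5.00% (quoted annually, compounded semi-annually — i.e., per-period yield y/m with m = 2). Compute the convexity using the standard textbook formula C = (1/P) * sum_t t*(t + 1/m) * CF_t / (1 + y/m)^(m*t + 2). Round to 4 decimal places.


Coupon per period c = face * coupon_rate / m = 2.750000
Periods per year m = 2; per-period yield y/m = 0.025000
Number of cashflows N = 14
Cashflows (t years, CF_t, discount factor 1/(1+y/m)^(m*t), PV):
  t = 0.5000: CF_t = 2.750000, DF = 0.975610, PV = 2.682927
  t = 1.0000: CF_t = 2.750000, DF = 0.951814, PV = 2.617490
  t = 1.5000: CF_t = 2.750000, DF = 0.928599, PV = 2.553648
  t = 2.0000: CF_t = 2.750000, DF = 0.905951, PV = 2.491364
  t = 2.5000: CF_t = 2.750000, DF = 0.883854, PV = 2.430599
  t = 3.0000: CF_t = 2.750000, DF = 0.862297, PV = 2.371316
  t = 3.5000: CF_t = 2.750000, DF = 0.841265, PV = 2.313479
  t = 4.0000: CF_t = 2.750000, DF = 0.820747, PV = 2.257053
  t = 4.5000: CF_t = 2.750000, DF = 0.800728, PV = 2.202003
  t = 5.0000: CF_t = 2.750000, DF = 0.781198, PV = 2.148296
  t = 5.5000: CF_t = 2.750000, DF = 0.762145, PV = 2.095898
  t = 6.0000: CF_t = 2.750000, DF = 0.743556, PV = 2.044779
  t = 6.5000: CF_t = 2.750000, DF = 0.725420, PV = 1.994906
  t = 7.0000: CF_t = 102.750000, DF = 0.707727, PV = 72.718969
Price P = sum_t PV_t = 102.922728
Convexity numerator sum_t t*(t + 1/m) * CF_t / (1+y/m)^(m*t + 2):
  t = 0.5000: term = 1.276824
  t = 1.0000: term = 3.737046
  t = 1.5000: term = 7.291798
  t = 2.0000: term = 11.856582
  t = 2.5000: term = 17.351095
  t = 3.0000: term = 23.699057
  t = 3.5000: term = 30.828042
  t = 4.0000: term = 38.669321
  t = 4.5000: term = 47.157708
  t = 5.0000: term = 56.231414
  t = 5.5000: term = 65.831899
  t = 6.0000: term = 75.903742
  t = 6.5000: term = 86.394503
  t = 7.0000: term = 3633.785501
Convexity = (1/P) * sum = 4100.014532 / 102.922728 = 39.835852

Answer: Convexity = 39.8359


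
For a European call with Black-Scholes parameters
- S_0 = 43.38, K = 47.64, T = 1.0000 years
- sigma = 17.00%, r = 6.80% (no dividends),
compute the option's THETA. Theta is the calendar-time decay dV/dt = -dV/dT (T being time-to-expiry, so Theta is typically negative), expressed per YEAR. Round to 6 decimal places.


d1 = -0.0660249358; d2 = -0.2360249358
phi(d1) = 0.3980736744; exp(-qT) = 1.0000000000; exp(-rT) = 0.9342604736
Theta = -S*exp(-qT)*phi(d1)*sigma/(2*sqrt(T)) - r*K*exp(-rT)*N(d2) + q*S*exp(-qT)*N(d1)
N(d1) = 0.4736789864; N(d2) = 0.4067066604; sqrt(T) = 1.0000000000
Term 1 = -43.3800 * 1.0000000000 * 0.3980736744 * 0.1700 / (2 * 1.0000000000) = -1.4678170596
Term 2 = -0.0680 * 47.6400 * 0.9342604736 * 0.4067066604 = -1.2309202756
Term 3 = 0 (no dividend yield, q = 0)
Theta = -1.4678170596 + (-1.2309202756) + (0.0000000000) = -2.698737

Answer: Theta = -2.698737


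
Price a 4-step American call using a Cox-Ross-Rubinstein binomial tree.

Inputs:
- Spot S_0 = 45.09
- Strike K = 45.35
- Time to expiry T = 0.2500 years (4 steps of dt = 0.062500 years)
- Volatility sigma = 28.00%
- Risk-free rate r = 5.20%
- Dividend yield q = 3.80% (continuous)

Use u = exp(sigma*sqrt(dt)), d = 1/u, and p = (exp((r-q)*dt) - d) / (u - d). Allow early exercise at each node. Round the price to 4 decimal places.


Answer: Price = V(0,0) = 2.3417

Derivation:
dt = T/N = 0.062500
u = exp(sigma*sqrt(dt)) = 1.072508; d = 1/u = 0.932394
p = (exp((r-q)*dt) - d) / (u - d) = 0.488755
Discount per step: exp(-r*dt) = 0.996755
Stock lattice S(k, i) with i counting down-moves:
  k=0: S(0,0) = 45.0900
  k=1: S(1,0) = 48.3594; S(1,1) = 42.0416
  k=2: S(2,0) = 51.8658; S(2,1) = 45.0900; S(2,2) = 39.1994
  k=3: S(3,0) = 55.6265; S(3,1) = 48.3594; S(3,2) = 42.0416; S(3,3) = 36.5492
  k=4: S(4,0) = 59.6599; S(4,1) = 51.8658; S(4,2) = 45.0900; S(4,3) = 39.1994; S(4,4) = 34.0783
Terminal payoffs V(N, i) = max(S_T - K, 0):
  V(4,0) = 14.309923; V(4,1) = 6.515846; V(4,2) = 0.000000; V(4,3) = 0.000000; V(4,4) = 0.000000
Backward induction: V(k, i) = exp(-r*dt) * [p * V(k+1, i) + (1-p) * V(k+1, i+1)]; then take max(V_cont, immediate exercise) for American.
  V(3,0) = exp(-r*dt) * [p*14.309923 + (1-p)*6.515846] = 10.291736; exercise = 10.276544; V(3,0) = max -> 10.291736
  V(3,1) = exp(-r*dt) * [p*6.515846 + (1-p)*0.000000] = 3.174317; exercise = 3.009394; V(3,1) = max -> 3.174317
  V(3,2) = exp(-r*dt) * [p*0.000000 + (1-p)*0.000000] = 0.000000; exercise = 0.000000; V(3,2) = max -> 0.000000
  V(3,3) = exp(-r*dt) * [p*0.000000 + (1-p)*0.000000] = 0.000000; exercise = 0.000000; V(3,3) = max -> 0.000000
  V(2,0) = exp(-r*dt) * [p*10.291736 + (1-p)*3.174317] = 6.631402; exercise = 6.515846; V(2,0) = max -> 6.631402
  V(2,1) = exp(-r*dt) * [p*3.174317 + (1-p)*0.000000] = 1.546429; exercise = 0.000000; V(2,1) = max -> 1.546429
  V(2,2) = exp(-r*dt) * [p*0.000000 + (1-p)*0.000000] = 0.000000; exercise = 0.000000; V(2,2) = max -> 0.000000
  V(1,0) = exp(-r*dt) * [p*6.631402 + (1-p)*1.546429] = 4.018652; exercise = 3.009394; V(1,0) = max -> 4.018652
  V(1,1) = exp(-r*dt) * [p*1.546429 + (1-p)*0.000000] = 0.753372; exercise = 0.000000; V(1,1) = max -> 0.753372
  V(0,0) = exp(-r*dt) * [p*4.018652 + (1-p)*0.753372] = 2.341670; exercise = 0.000000; V(0,0) = max -> 2.341670


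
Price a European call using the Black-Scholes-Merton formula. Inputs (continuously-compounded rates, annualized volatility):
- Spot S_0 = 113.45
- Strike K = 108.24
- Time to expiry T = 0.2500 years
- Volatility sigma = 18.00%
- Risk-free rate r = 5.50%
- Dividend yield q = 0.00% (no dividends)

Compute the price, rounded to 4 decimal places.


d1 = (ln(S/K) + (r - q + 0.5*sigma^2) * T) / (sigma * sqrt(T)) = 0.72012475
d2 = d1 - sigma * sqrt(T) = 0.63012475
exp(-rT) = 0.98634410; exp(-qT) = 1.00000000
C = S_0 * exp(-qT) * N(d1) - K * exp(-rT) * N(d2)
N(d1) = 0.76427590; N(d2) = 0.73569352
C = 113.4500 * 1.00000000 * 0.76427590 - 108.2400 * 0.98634410 * 0.73569352 = 8.1631

Answer: Price = 8.1631


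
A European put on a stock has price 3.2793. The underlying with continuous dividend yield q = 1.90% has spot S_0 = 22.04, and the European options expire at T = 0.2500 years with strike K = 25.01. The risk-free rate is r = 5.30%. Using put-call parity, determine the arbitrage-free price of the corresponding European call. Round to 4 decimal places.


Put-call parity: C - P = S_0 * exp(-qT) - K * exp(-rT).
S_0 * exp(-qT) = 22.0400 * 0.99526126 = 21.93555825
K * exp(-rT) = 25.0100 * 0.98683739 = 24.68080324
C = P + S*exp(-qT) - K*exp(-rT)
C = 3.2793 + 21.93555825 - 24.68080324 = 0.5341

Answer: Call price = 0.5341


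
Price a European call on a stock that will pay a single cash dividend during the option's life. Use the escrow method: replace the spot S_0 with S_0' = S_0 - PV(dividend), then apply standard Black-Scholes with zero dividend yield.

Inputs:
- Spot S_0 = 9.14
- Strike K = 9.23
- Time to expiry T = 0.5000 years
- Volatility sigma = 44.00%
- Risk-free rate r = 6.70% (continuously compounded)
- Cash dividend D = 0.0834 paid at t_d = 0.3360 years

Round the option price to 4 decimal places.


Answer: Price = 1.1791

Derivation:
PV(D) = D * exp(-r * t_d) = 0.0834 * 0.97773950 = 0.08154347
S_0' = S_0 - PV(D) = 9.1400 - 0.08154347 = 9.05845653
d1 = (ln(S_0'/K) + (r + sigma^2/2)*T) / (sigma*sqrt(T)) = 0.20293867
d2 = d1 - sigma*sqrt(T) = -0.10818832
exp(-rT) = 0.96705491
N(d1) = 0.58040851; N(d2) = 0.45692316
C = S_0' * N(d1) - K * exp(-rT) * N(d2) = 9.05845653 * 0.58040851 - 9.2300 * 0.96705491 * 0.45692316 = 1.1791


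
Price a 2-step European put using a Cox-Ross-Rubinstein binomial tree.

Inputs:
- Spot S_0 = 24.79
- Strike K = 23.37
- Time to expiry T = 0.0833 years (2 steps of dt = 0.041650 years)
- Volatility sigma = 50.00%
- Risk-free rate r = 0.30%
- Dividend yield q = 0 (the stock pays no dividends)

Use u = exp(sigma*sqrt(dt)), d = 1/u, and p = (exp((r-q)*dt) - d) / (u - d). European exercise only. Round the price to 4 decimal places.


dt = T/N = 0.041650
u = exp(sigma*sqrt(dt)) = 1.107430; d = 1/u = 0.902992
p = (exp((r-q)*dt) - d) / (u - d) = 0.475123
Discount per step: exp(-r*dt) = 0.999875
Stock lattice S(k, i) with i counting down-moves:
  k=0: S(0,0) = 24.7900
  k=1: S(1,0) = 27.4532; S(1,1) = 22.3852
  k=2: S(2,0) = 30.4025; S(2,1) = 24.7900; S(2,2) = 20.2136
Terminal payoffs V(N, i) = max(K - S_T, 0):
  V(2,0) = 0.000000; V(2,1) = 0.000000; V(2,2) = 3.156372
Backward induction: V(k, i) = exp(-r*dt) * [p * V(k+1, i) + (1-p) * V(k+1, i+1)].
  V(1,0) = exp(-r*dt) * [p*0.000000 + (1-p)*0.000000] = 0.000000
  V(1,1) = exp(-r*dt) * [p*0.000000 + (1-p)*3.156372] = 1.656500
  V(0,0) = exp(-r*dt) * [p*0.000000 + (1-p)*1.656500] = 0.869350

Answer: Price = V(0,0) = 0.8694


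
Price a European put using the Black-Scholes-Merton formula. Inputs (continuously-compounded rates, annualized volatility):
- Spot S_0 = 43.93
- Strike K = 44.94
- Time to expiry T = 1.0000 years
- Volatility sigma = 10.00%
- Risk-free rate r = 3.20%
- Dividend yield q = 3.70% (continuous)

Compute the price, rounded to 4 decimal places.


d1 = (ln(S/K) + (r - q + 0.5*sigma^2) * T) / (sigma * sqrt(T)) = -0.22730809
d2 = d1 - sigma * sqrt(T) = -0.32730809
exp(-rT) = 0.96850658; exp(-qT) = 0.96367614
P = K * exp(-rT) * N(-d2) - S_0 * exp(-qT) * N(-d1)
N(-d1) = 0.58990791; N(-d2) = 0.62828256
P = 44.9400 * 0.96850658 * 0.62828256 - 43.9300 * 0.96367614 * 0.58990791 = 2.3725

Answer: Price = 2.3725


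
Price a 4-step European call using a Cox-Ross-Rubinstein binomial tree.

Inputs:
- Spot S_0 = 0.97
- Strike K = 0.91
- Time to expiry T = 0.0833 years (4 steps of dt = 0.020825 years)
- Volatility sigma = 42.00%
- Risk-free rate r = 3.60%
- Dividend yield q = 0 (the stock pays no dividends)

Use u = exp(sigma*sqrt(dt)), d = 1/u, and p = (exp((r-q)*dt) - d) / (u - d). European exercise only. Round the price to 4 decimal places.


dt = T/N = 0.020825
u = exp(sigma*sqrt(dt)) = 1.062484; d = 1/u = 0.941191
p = (exp((r-q)*dt) - d) / (u - d) = 0.491035
Discount per step: exp(-r*dt) = 0.999251
Stock lattice S(k, i) with i counting down-moves:
  k=0: S(0,0) = 0.9700
  k=1: S(1,0) = 1.0306; S(1,1) = 0.9130
  k=2: S(2,0) = 1.0950; S(2,1) = 0.9700; S(2,2) = 0.8593
  k=3: S(3,0) = 1.1634; S(3,1) = 1.0306; S(3,2) = 0.9130; S(3,3) = 0.8087
  k=4: S(4,0) = 1.2361; S(4,1) = 1.0950; S(4,2) = 0.9700; S(4,3) = 0.8593; S(4,4) = 0.7612
Terminal payoffs V(N, i) = max(S_T - K, 0):
  V(4,0) = 0.326122; V(4,1) = 0.185006; V(4,2) = 0.060000; V(4,3) = 0.000000; V(4,4) = 0.000000
Backward induction: V(k, i) = exp(-r*dt) * [p * V(k+1, i) + (1-p) * V(k+1, i+1)].
  V(3,0) = exp(-r*dt) * [p*0.326122 + (1-p)*0.185006] = 0.254109
  V(3,1) = exp(-r*dt) * [p*0.185006 + (1-p)*0.060000] = 0.121292
  V(3,2) = exp(-r*dt) * [p*0.060000 + (1-p)*0.000000] = 0.029440
  V(3,3) = exp(-r*dt) * [p*0.000000 + (1-p)*0.000000] = 0.000000
  V(2,0) = exp(-r*dt) * [p*0.254109 + (1-p)*0.121292] = 0.186370
  V(2,1) = exp(-r*dt) * [p*0.121292 + (1-p)*0.029440] = 0.074487
  V(2,2) = exp(-r*dt) * [p*0.029440 + (1-p)*0.000000] = 0.014445
  V(1,0) = exp(-r*dt) * [p*0.186370 + (1-p)*0.074487] = 0.129328
  V(1,1) = exp(-r*dt) * [p*0.074487 + (1-p)*0.014445] = 0.043895
  V(0,0) = exp(-r*dt) * [p*0.129328 + (1-p)*0.043895] = 0.085781

Answer: Price = V(0,0) = 0.0858


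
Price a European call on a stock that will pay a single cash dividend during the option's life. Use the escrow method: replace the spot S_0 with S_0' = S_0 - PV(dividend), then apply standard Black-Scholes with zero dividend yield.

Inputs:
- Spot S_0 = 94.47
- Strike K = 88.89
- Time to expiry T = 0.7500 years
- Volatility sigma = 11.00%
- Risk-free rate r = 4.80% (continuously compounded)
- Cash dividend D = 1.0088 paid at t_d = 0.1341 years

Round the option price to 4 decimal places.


PV(D) = D * exp(-r * t_d) = 1.0088 * 0.99358387 = 1.00232741
S_0' = S_0 - PV(D) = 94.4700 - 1.00232741 = 93.46767259
d1 = (ln(S_0'/K) + (r + sigma^2/2)*T) / (sigma*sqrt(T)) = 0.95266446
d2 = d1 - sigma*sqrt(T) = 0.85740167
exp(-rT) = 0.96464029
N(d1) = 0.82961995; N(d2) = 0.80438853
C = S_0' * N(d1) - K * exp(-rT) * N(d2) = 93.46767259 * 0.82961995 - 88.8900 * 0.96464029 * 0.80438853 = 8.5688

Answer: Price = 8.5688


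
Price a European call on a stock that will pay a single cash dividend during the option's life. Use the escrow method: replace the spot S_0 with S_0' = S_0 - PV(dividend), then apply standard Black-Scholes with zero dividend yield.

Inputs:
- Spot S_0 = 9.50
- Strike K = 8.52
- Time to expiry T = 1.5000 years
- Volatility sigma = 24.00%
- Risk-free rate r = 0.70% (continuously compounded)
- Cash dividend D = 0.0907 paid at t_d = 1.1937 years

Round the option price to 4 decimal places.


PV(D) = D * exp(-r * t_d) = 0.0907 * 0.99167891 = 0.08994528
S_0' = S_0 - PV(D) = 9.5000 - 0.08994528 = 9.41005472
d1 = (ln(S_0'/K) + (r + sigma^2/2)*T) / (sigma*sqrt(T)) = 0.52072896
d2 = d1 - sigma*sqrt(T) = 0.22679019
exp(-rT) = 0.98955493
N(d1) = 0.69872220; N(d2) = 0.58970655
C = S_0' * N(d1) - K * exp(-rT) * N(d2) = 9.41005472 * 0.69872220 - 8.5200 * 0.98955493 * 0.58970655 = 1.6032

Answer: Price = 1.6032


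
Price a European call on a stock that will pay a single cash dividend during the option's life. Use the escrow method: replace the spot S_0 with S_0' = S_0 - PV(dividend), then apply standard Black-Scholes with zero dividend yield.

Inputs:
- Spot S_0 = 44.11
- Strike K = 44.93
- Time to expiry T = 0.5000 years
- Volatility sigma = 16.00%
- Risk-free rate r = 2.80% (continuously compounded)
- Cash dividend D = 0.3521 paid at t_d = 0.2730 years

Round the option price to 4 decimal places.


PV(D) = D * exp(-r * t_d) = 0.3521 * 0.99238514 = 0.34941881
S_0' = S_0 - PV(D) = 44.1100 - 0.34941881 = 43.76058119
d1 = (ln(S_0'/K) + (r + sigma^2/2)*T) / (sigma*sqrt(T)) = -0.05278803
d2 = d1 - sigma*sqrt(T) = -0.16592511
exp(-rT) = 0.98609754
N(d1) = 0.47895040; N(d2) = 0.43410794
C = S_0' * N(d1) - K * exp(-rT) * N(d2) = 43.76058119 * 0.47895040 - 44.9300 * 0.98609754 * 0.43410794 = 1.7258

Answer: Price = 1.7258


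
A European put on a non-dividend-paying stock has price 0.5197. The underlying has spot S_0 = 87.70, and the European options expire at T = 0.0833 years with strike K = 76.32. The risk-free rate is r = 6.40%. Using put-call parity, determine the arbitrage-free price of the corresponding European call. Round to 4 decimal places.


Put-call parity: C - P = S_0 * exp(-qT) - K * exp(-rT).
S_0 * exp(-qT) = 87.7000 * 1.00000000 = 87.70000000
K * exp(-rT) = 76.3200 * 0.99468299 = 75.91420546
C = P + S*exp(-qT) - K*exp(-rT)
C = 0.5197 + 87.70000000 - 75.91420546 = 12.3055

Answer: Call price = 12.3055


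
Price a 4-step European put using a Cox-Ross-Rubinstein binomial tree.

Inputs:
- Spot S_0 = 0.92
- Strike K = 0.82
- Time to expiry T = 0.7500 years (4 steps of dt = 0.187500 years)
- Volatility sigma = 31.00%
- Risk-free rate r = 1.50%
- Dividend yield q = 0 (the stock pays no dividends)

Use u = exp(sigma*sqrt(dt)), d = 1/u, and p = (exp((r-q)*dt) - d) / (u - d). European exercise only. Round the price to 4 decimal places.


dt = T/N = 0.187500
u = exp(sigma*sqrt(dt)) = 1.143660; d = 1/u = 0.874385
p = (exp((r-q)*dt) - d) / (u - d) = 0.476951
Discount per step: exp(-r*dt) = 0.997191
Stock lattice S(k, i) with i counting down-moves:
  k=0: S(0,0) = 0.9200
  k=1: S(1,0) = 1.0522; S(1,1) = 0.8044
  k=2: S(2,0) = 1.2033; S(2,1) = 0.9200; S(2,2) = 0.7034
  k=3: S(3,0) = 1.3762; S(3,1) = 1.0522; S(3,2) = 0.8044; S(3,3) = 0.6150
  k=4: S(4,0) = 1.5739; S(4,1) = 1.2033; S(4,2) = 0.9200; S(4,3) = 0.7034; S(4,4) = 0.5378
Terminal payoffs V(N, i) = max(K - S_T, 0):
  V(4,0) = 0.000000; V(4,1) = 0.000000; V(4,2) = 0.000000; V(4,3) = 0.116614; V(4,4) = 0.282226
Backward induction: V(k, i) = exp(-r*dt) * [p * V(k+1, i) + (1-p) * V(k+1, i+1)].
  V(3,0) = exp(-r*dt) * [p*0.000000 + (1-p)*0.000000] = 0.000000
  V(3,1) = exp(-r*dt) * [p*0.000000 + (1-p)*0.000000] = 0.000000
  V(3,2) = exp(-r*dt) * [p*0.000000 + (1-p)*0.116614] = 0.060824
  V(3,3) = exp(-r*dt) * [p*0.116614 + (1-p)*0.282226] = 0.202666
  V(2,0) = exp(-r*dt) * [p*0.000000 + (1-p)*0.000000] = 0.000000
  V(2,1) = exp(-r*dt) * [p*0.000000 + (1-p)*0.060824] = 0.031724
  V(2,2) = exp(-r*dt) * [p*0.060824 + (1-p)*0.202666] = 0.134635
  V(1,0) = exp(-r*dt) * [p*0.000000 + (1-p)*0.031724] = 0.016547
  V(1,1) = exp(-r*dt) * [p*0.031724 + (1-p)*0.134635] = 0.085311
  V(0,0) = exp(-r*dt) * [p*0.016547 + (1-p)*0.085311] = 0.052367

Answer: Price = V(0,0) = 0.0524


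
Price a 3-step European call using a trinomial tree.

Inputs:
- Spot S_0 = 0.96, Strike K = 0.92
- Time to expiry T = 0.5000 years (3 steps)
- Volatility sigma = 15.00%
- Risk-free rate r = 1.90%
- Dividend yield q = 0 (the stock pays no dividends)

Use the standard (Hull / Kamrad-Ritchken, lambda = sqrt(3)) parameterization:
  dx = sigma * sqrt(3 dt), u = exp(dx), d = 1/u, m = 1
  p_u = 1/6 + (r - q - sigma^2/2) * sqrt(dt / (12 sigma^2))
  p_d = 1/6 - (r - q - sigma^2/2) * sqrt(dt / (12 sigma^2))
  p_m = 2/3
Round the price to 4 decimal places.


Answer: Price = V(0,0) = 0.0697

Derivation:
dt = T/N = 0.166667; dx = sigma*sqrt(3*dt) = 0.106066
u = exp(dx) = 1.111895; d = 1/u = 0.899365
p_u = 0.172756, p_m = 0.666667, p_d = 0.160578
Discount per step: exp(-r*dt) = 0.996838
Stock lattice S(k, j) with j the centered position index:
  k=0: S(0,+0) = 0.9600
  k=1: S(1,-1) = 0.8634; S(1,+0) = 0.9600; S(1,+1) = 1.0674
  k=2: S(2,-2) = 0.7765; S(2,-1) = 0.8634; S(2,+0) = 0.9600; S(2,+1) = 1.0674; S(2,+2) = 1.1869
  k=3: S(3,-3) = 0.6984; S(3,-2) = 0.7765; S(3,-1) = 0.8634; S(3,+0) = 0.9600; S(3,+1) = 1.0674; S(3,+2) = 1.1869; S(3,+3) = 1.3197
Terminal payoffs V(N, j) = max(S_T - K, 0):
  V(3,-3) = 0.000000; V(3,-2) = 0.000000; V(3,-1) = 0.000000; V(3,+0) = 0.040000; V(3,+1) = 0.147419; V(3,+2) = 0.266859; V(3,+3) = 0.399663
Backward induction: V(k, j) = exp(-r*dt) * [p_u * V(k+1, j+1) + p_m * V(k+1, j) + p_d * V(k+1, j-1)]
  V(2,-2) = exp(-r*dt) * [p_u*0.000000 + p_m*0.000000 + p_d*0.000000] = 0.000000
  V(2,-1) = exp(-r*dt) * [p_u*0.040000 + p_m*0.000000 + p_d*0.000000] = 0.006888
  V(2,+0) = exp(-r*dt) * [p_u*0.147419 + p_m*0.040000 + p_d*0.000000] = 0.051969
  V(2,+1) = exp(-r*dt) * [p_u*0.266859 + p_m*0.147419 + p_d*0.040000] = 0.150327
  V(2,+2) = exp(-r*dt) * [p_u*0.399663 + p_m*0.266859 + p_d*0.147419] = 0.269766
  V(1,-1) = exp(-r*dt) * [p_u*0.051969 + p_m*0.006888 + p_d*0.000000] = 0.013527
  V(1,+0) = exp(-r*dt) * [p_u*0.150327 + p_m*0.051969 + p_d*0.006888] = 0.061527
  V(1,+1) = exp(-r*dt) * [p_u*0.269766 + p_m*0.150327 + p_d*0.051969] = 0.154676
  V(0,+0) = exp(-r*dt) * [p_u*0.154676 + p_m*0.061527 + p_d*0.013527] = 0.069690


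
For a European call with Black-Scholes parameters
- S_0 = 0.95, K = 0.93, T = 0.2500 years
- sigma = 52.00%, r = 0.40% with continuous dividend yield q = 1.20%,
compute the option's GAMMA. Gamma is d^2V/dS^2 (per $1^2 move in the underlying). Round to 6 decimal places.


d1 = 0.2041438402; d2 = -0.0558561598
phi(d1) = 0.3907153900; exp(-qT) = 0.9970044955; exp(-rT) = 0.9990004998
Gamma = exp(-qT) * phi(d1) / (S * sigma * sqrt(T)) = 0.9970044955 * 0.3907153900 / (0.9500 * 0.5200 * 0.5000000000) = 1.577105

Answer: Gamma = 1.577105


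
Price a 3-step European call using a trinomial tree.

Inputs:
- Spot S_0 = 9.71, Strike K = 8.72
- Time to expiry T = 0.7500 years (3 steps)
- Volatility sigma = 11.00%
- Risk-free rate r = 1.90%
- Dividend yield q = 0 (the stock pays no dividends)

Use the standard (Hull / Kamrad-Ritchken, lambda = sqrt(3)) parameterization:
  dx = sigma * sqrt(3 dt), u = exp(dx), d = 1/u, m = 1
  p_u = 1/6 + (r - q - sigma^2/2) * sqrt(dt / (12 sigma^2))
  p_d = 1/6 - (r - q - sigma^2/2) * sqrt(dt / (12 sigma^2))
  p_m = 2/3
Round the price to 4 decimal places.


dt = T/N = 0.250000; dx = sigma*sqrt(3*dt) = 0.095263
u = exp(dx) = 1.099948; d = 1/u = 0.909134
p_u = 0.183659, p_m = 0.666667, p_d = 0.149674
Discount per step: exp(-r*dt) = 0.995261
Stock lattice S(k, j) with j the centered position index:
  k=0: S(0,+0) = 9.7100
  k=1: S(1,-1) = 8.8277; S(1,+0) = 9.7100; S(1,+1) = 10.6805
  k=2: S(2,-2) = 8.0256; S(2,-1) = 8.8277; S(2,+0) = 9.7100; S(2,+1) = 10.6805; S(2,+2) = 11.7480
  k=3: S(3,-3) = 7.2963; S(3,-2) = 8.0256; S(3,-1) = 8.8277; S(3,+0) = 9.7100; S(3,+1) = 10.6805; S(3,+2) = 11.7480; S(3,+3) = 12.9222
Terminal payoffs V(N, j) = max(S_T - K, 0):
  V(3,-3) = 0.000000; V(3,-2) = 0.000000; V(3,-1) = 0.107691; V(3,+0) = 0.990000; V(3,+1) = 1.960494; V(3,+2) = 3.027987; V(3,+3) = 4.202173
Backward induction: V(k, j) = exp(-r*dt) * [p_u * V(k+1, j+1) + p_m * V(k+1, j) + p_d * V(k+1, j-1)]
  V(2,-2) = exp(-r*dt) * [p_u*0.107691 + p_m*0.000000 + p_d*0.000000] = 0.019685
  V(2,-1) = exp(-r*dt) * [p_u*0.990000 + p_m*0.107691 + p_d*0.000000] = 0.252415
  V(2,+0) = exp(-r*dt) * [p_u*1.960494 + p_m*0.990000 + p_d*0.107691] = 1.031271
  V(2,+1) = exp(-r*dt) * [p_u*3.027987 + p_m*1.960494 + p_d*0.990000] = 2.001760
  V(2,+2) = exp(-r*dt) * [p_u*4.202173 + p_m*3.027987 + p_d*1.960494] = 3.069247
  V(1,-1) = exp(-r*dt) * [p_u*1.031271 + p_m*0.252415 + p_d*0.019685] = 0.358916
  V(1,+0) = exp(-r*dt) * [p_u*2.001760 + p_m*1.031271 + p_d*0.252415] = 1.087756
  V(1,+1) = exp(-r*dt) * [p_u*3.069247 + p_m*2.001760 + p_d*1.031271] = 2.042830
  V(0,+0) = exp(-r*dt) * [p_u*2.042830 + p_m*1.087756 + p_d*0.358916] = 1.148607

Answer: Price = V(0,0) = 1.1486


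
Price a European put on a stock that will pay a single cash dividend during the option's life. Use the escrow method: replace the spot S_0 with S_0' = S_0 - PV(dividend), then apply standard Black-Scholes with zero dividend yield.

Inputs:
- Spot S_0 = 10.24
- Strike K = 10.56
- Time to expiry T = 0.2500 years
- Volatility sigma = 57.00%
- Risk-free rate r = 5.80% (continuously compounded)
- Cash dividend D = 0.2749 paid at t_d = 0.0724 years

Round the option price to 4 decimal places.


Answer: Price = 1.3885

Derivation:
PV(D) = D * exp(-r * t_d) = 0.2749 * 0.99580960 = 0.27374806
S_0' = S_0 - PV(D) = 10.2400 - 0.27374806 = 9.96625194
d1 = (ln(S_0'/K) + (r + sigma^2/2)*T) / (sigma*sqrt(T)) = -0.00967087
d2 = d1 - sigma*sqrt(T) = -0.29467087
exp(-rT) = 0.98560462
N(-d1) = 0.50385806; N(-d2) = 0.61587734
P = K * exp(-rT) * N(-d2) - S_0' * N(-d1) = 10.5600 * 0.98560462 * 0.61587734 - 9.96625194 * 0.50385806 = 1.3885


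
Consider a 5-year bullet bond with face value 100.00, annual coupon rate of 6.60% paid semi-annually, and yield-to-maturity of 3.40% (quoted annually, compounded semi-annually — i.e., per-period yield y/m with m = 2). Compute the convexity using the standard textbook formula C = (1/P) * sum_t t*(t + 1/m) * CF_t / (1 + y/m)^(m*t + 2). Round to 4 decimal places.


Answer: Convexity = 22.2909

Derivation:
Coupon per period c = face * coupon_rate / m = 3.300000
Periods per year m = 2; per-period yield y/m = 0.017000
Number of cashflows N = 10
Cashflows (t years, CF_t, discount factor 1/(1+y/m)^(m*t), PV):
  t = 0.5000: CF_t = 3.300000, DF = 0.983284, PV = 3.244838
  t = 1.0000: CF_t = 3.300000, DF = 0.966848, PV = 3.190598
  t = 1.5000: CF_t = 3.300000, DF = 0.950686, PV = 3.137264
  t = 2.0000: CF_t = 3.300000, DF = 0.934795, PV = 3.084822
  t = 2.5000: CF_t = 3.300000, DF = 0.919169, PV = 3.033257
  t = 3.0000: CF_t = 3.300000, DF = 0.903804, PV = 2.982553
  t = 3.5000: CF_t = 3.300000, DF = 0.888696, PV = 2.932698
  t = 4.0000: CF_t = 3.300000, DF = 0.873841, PV = 2.883675
  t = 4.5000: CF_t = 3.300000, DF = 0.859234, PV = 2.835472
  t = 5.0000: CF_t = 103.300000, DF = 0.844871, PV = 87.275188
Price P = sum_t PV_t = 114.600364
Convexity numerator sum_t t*(t + 1/m) * CF_t / (1+y/m)^(m*t + 2):
  t = 0.5000: term = 1.568632
  t = 1.0000: term = 4.627233
  t = 1.5000: term = 9.099770
  t = 2.0000: term = 14.912767
  t = 2.5000: term = 21.995231
  t = 3.0000: term = 30.278588
  t = 3.5000: term = 39.696608
  t = 4.0000: term = 50.185345
  t = 4.5000: term = 61.683069
  t = 5.0000: term = 2320.500040
Convexity = (1/P) * sum = 2554.547284 / 114.600364 = 22.290918


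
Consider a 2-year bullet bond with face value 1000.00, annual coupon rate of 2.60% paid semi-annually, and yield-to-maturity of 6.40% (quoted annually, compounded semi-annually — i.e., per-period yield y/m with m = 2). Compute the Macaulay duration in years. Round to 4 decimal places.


Coupon per period c = face * coupon_rate / m = 13.000000
Periods per year m = 2; per-period yield y/m = 0.032000
Number of cashflows N = 4
Cashflows (t years, CF_t, discount factor 1/(1+y/m)^(m*t), PV):
  t = 0.5000: CF_t = 13.000000, DF = 0.968992, PV = 12.596899
  t = 1.0000: CF_t = 13.000000, DF = 0.938946, PV = 12.206298
  t = 1.5000: CF_t = 13.000000, DF = 0.909831, PV = 11.827808
  t = 2.0000: CF_t = 1013.000000, DF = 0.881620, PV = 893.080601
Price P = sum_t PV_t = 929.711606
Macaulay numerator sum_t t * PV_t:
  t * PV_t at t = 0.5000: 6.298450
  t * PV_t at t = 1.0000: 12.206298
  t * PV_t at t = 1.5000: 17.741712
  t * PV_t at t = 2.0000: 1786.161203
Macaulay duration D = (sum_t t * PV_t) / P = 1822.407662 / 929.711606 = 1.960186

Answer: Macaulay duration = 1.9602 years


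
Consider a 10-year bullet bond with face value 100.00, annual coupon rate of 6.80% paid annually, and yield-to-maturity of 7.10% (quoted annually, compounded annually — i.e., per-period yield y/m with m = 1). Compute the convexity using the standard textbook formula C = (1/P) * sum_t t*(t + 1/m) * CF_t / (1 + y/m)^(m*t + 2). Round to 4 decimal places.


Coupon per period c = face * coupon_rate / m = 6.800000
Periods per year m = 1; per-period yield y/m = 0.071000
Number of cashflows N = 10
Cashflows (t years, CF_t, discount factor 1/(1+y/m)^(m*t), PV):
  t = 1.0000: CF_t = 6.800000, DF = 0.933707, PV = 6.349206
  t = 2.0000: CF_t = 6.800000, DF = 0.871808, PV = 5.928297
  t = 3.0000: CF_t = 6.800000, DF = 0.814013, PV = 5.535292
  t = 4.0000: CF_t = 6.800000, DF = 0.760050, PV = 5.168339
  t = 5.0000: CF_t = 6.800000, DF = 0.709664, PV = 4.825714
  t = 6.0000: CF_t = 6.800000, DF = 0.662618, PV = 4.505802
  t = 7.0000: CF_t = 6.800000, DF = 0.618691, PV = 4.207098
  t = 8.0000: CF_t = 6.800000, DF = 0.577676, PV = 3.928196
  t = 9.0000: CF_t = 6.800000, DF = 0.539380, PV = 3.667783
  t = 10.0000: CF_t = 106.800000, DF = 0.503623, PV = 53.786904
Price P = sum_t PV_t = 97.902631
Convexity numerator sum_t t*(t + 1/m) * CF_t / (1+y/m)^(m*t + 2):
  t = 1.0000: term = 11.070583
  t = 2.0000: term = 31.010037
  t = 3.0000: term = 57.908565
  t = 4.0000: term = 90.116037
  t = 5.0000: term = 126.212937
  t = 6.0000: term = 164.984231
  t = 7.0000: term = 205.395868
  t = 8.0000: term = 246.573671
  t = 9.0000: term = 287.784396
  t = 10.0000: term = 5158.106299
Convexity = (1/P) * sum = 6379.162623 / 97.902631 = 65.158235

Answer: Convexity = 65.1582


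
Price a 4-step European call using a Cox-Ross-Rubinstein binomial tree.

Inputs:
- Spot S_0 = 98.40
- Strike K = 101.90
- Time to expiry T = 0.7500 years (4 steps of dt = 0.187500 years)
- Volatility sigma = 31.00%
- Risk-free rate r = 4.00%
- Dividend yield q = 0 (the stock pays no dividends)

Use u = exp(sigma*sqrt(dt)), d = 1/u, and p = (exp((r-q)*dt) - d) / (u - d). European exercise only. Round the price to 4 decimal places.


dt = T/N = 0.187500
u = exp(sigma*sqrt(dt)) = 1.143660; d = 1/u = 0.874385
p = (exp((r-q)*dt) - d) / (u - d) = 0.494449
Discount per step: exp(-r*dt) = 0.992528
Stock lattice S(k, i) with i counting down-moves:
  k=0: S(0,0) = 98.4000
  k=1: S(1,0) = 112.5362; S(1,1) = 86.0395
  k=2: S(2,0) = 128.7032; S(2,1) = 98.4000; S(2,2) = 75.2317
  k=3: S(3,0) = 147.1927; S(3,1) = 112.5362; S(3,2) = 86.0395; S(3,3) = 65.7815
  k=4: S(4,0) = 168.3385; S(4,1) = 128.7032; S(4,2) = 98.4000; S(4,3) = 75.2317; S(4,4) = 57.5184
Terminal payoffs V(N, i) = max(S_T - K, 0):
  V(4,0) = 66.438453; V(4,1) = 26.803162; V(4,2) = 0.000000; V(4,3) = 0.000000; V(4,4) = 0.000000
Backward induction: V(k, i) = exp(-r*dt) * [p * V(k+1, i) + (1-p) * V(k+1, i+1)].
  V(3,0) = exp(-r*dt) * [p*66.438453 + (1-p)*26.803162] = 46.054092
  V(3,1) = exp(-r*dt) * [p*26.803162 + (1-p)*0.000000] = 13.153775
  V(3,2) = exp(-r*dt) * [p*0.000000 + (1-p)*0.000000] = 0.000000
  V(3,3) = exp(-r*dt) * [p*0.000000 + (1-p)*0.000000] = 0.000000
  V(2,0) = exp(-r*dt) * [p*46.054092 + (1-p)*13.153775] = 29.201473
  V(2,1) = exp(-r*dt) * [p*13.153775 + (1-p)*0.000000] = 6.455276
  V(2,2) = exp(-r*dt) * [p*0.000000 + (1-p)*0.000000] = 0.000000
  V(1,0) = exp(-r*dt) * [p*29.201473 + (1-p)*6.455276] = 17.569843
  V(1,1) = exp(-r*dt) * [p*6.455276 + (1-p)*0.000000] = 3.167956
  V(0,0) = exp(-r*dt) * [p*17.569843 + (1-p)*3.167956] = 10.212078

Answer: Price = V(0,0) = 10.2121


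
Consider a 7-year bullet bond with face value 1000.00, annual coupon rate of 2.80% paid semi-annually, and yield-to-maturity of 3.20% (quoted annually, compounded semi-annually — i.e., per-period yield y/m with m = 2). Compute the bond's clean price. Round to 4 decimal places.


Answer: Price = 975.0917

Derivation:
Coupon per period c = face * coupon_rate / m = 14.000000
Periods per year m = 2; per-period yield y/m = 0.016000
Number of cashflows N = 14
Cashflows (t years, CF_t, discount factor 1/(1+y/m)^(m*t), PV):
  t = 0.5000: CF_t = 14.000000, DF = 0.984252, PV = 13.779528
  t = 1.0000: CF_t = 14.000000, DF = 0.968752, PV = 13.562527
  t = 1.5000: CF_t = 14.000000, DF = 0.953496, PV = 13.348944
  t = 2.0000: CF_t = 14.000000, DF = 0.938480, PV = 13.138724
  t = 2.5000: CF_t = 14.000000, DF = 0.923701, PV = 12.931815
  t = 3.0000: CF_t = 14.000000, DF = 0.909155, PV = 12.728165
  t = 3.5000: CF_t = 14.000000, DF = 0.894837, PV = 12.527721
  t = 4.0000: CF_t = 14.000000, DF = 0.880745, PV = 12.330434
  t = 4.5000: CF_t = 14.000000, DF = 0.866875, PV = 12.136254
  t = 5.0000: CF_t = 14.000000, DF = 0.853224, PV = 11.945132
  t = 5.5000: CF_t = 14.000000, DF = 0.839787, PV = 11.757020
  t = 6.0000: CF_t = 14.000000, DF = 0.826562, PV = 11.571870
  t = 6.5000: CF_t = 14.000000, DF = 0.813545, PV = 11.389636
  t = 7.0000: CF_t = 1014.000000, DF = 0.800734, PV = 811.943938
Price P = sum_t PV_t = 975.091708


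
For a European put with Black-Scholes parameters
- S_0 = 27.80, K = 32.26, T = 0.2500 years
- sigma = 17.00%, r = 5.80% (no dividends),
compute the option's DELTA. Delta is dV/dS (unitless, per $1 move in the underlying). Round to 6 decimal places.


Answer: Delta = -0.937903

Derivation:
d1 = -1.5374064941; d2 = -1.6224064941
phi(d1) = 0.1223648777; exp(-qT) = 1.0000000000; exp(-rT) = 0.9856046187
N(-d1) = 0.9379031015
Delta = -exp(-qT) * N(-d1) = -1.0000000000 * 0.9379031015 = -0.937903


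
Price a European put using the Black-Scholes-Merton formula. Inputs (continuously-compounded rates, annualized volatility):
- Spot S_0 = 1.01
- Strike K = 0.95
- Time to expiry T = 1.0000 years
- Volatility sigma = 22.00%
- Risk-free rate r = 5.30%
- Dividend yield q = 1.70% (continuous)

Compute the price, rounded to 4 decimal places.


Answer: Price = 0.0449

Derivation:
d1 = (ln(S/K) + (r - q + 0.5*sigma^2) * T) / (sigma * sqrt(T)) = 0.55201648
d2 = d1 - sigma * sqrt(T) = 0.33201648
exp(-rT) = 0.94838001; exp(-qT) = 0.98314368
P = K * exp(-rT) * N(-d2) - S_0 * exp(-qT) * N(-d1)
N(-d1) = 0.29046853; N(-d2) = 0.36993841
P = 0.9500 * 0.94838001 * 0.36993841 - 1.0100 * 0.98314368 * 0.29046853 = 0.0449


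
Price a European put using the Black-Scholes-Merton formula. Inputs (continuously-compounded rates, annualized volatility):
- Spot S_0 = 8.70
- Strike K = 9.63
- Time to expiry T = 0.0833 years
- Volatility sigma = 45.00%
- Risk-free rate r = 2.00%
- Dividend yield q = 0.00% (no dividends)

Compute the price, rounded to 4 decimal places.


d1 = (ln(S/K) + (r - q + 0.5*sigma^2) * T) / (sigma * sqrt(T)) = -0.70420084
d2 = d1 - sigma * sqrt(T) = -0.83407867
exp(-rT) = 0.99833539; exp(-qT) = 1.00000000
P = K * exp(-rT) * N(-d2) - S_0 * exp(-qT) * N(-d1)
N(-d1) = 0.75934615; N(-d2) = 0.79788167
P = 9.6300 * 0.99833539 * 0.79788167 - 8.7000 * 1.00000000 * 0.75934615 = 1.0645

Answer: Price = 1.0645


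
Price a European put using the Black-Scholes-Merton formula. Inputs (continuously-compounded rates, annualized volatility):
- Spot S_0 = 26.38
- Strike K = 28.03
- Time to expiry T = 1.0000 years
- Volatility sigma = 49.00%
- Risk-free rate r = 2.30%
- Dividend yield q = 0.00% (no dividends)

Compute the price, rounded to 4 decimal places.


Answer: Price = 5.7251

Derivation:
d1 = (ln(S/K) + (r - q + 0.5*sigma^2) * T) / (sigma * sqrt(T)) = 0.16812405
d2 = d1 - sigma * sqrt(T) = -0.32187595
exp(-rT) = 0.97726248; exp(-qT) = 1.00000000
P = K * exp(-rT) * N(-d2) - S_0 * exp(-qT) * N(-d1)
N(-d1) = 0.43324285; N(-d2) = 0.62622667
P = 28.0300 * 0.97726248 * 0.62622667 - 26.3800 * 1.00000000 * 0.43324285 = 5.7251


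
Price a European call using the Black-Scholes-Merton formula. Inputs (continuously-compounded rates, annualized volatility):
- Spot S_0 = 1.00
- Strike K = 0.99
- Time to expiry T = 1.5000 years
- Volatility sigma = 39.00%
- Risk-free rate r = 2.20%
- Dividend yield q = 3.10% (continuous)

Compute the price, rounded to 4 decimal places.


Answer: Price = 0.1788

Derivation:
d1 = (ln(S/K) + (r - q + 0.5*sigma^2) * T) / (sigma * sqrt(T)) = 0.23160310
d2 = d1 - sigma * sqrt(T) = -0.24604740
exp(-rT) = 0.96753856; exp(-qT) = 0.95456456
C = S_0 * exp(-qT) * N(d1) - K * exp(-rT) * N(d2)
N(d1) = 0.59157685; N(d2) = 0.40282277
C = 1.0000 * 0.95456456 * 0.59157685 - 0.9900 * 0.96753856 * 0.40282277 = 0.1788


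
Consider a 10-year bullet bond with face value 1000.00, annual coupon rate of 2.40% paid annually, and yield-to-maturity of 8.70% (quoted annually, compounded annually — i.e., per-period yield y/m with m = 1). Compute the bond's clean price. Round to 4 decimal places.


Coupon per period c = face * coupon_rate / m = 24.000000
Periods per year m = 1; per-period yield y/m = 0.087000
Number of cashflows N = 10
Cashflows (t years, CF_t, discount factor 1/(1+y/m)^(m*t), PV):
  t = 1.0000: CF_t = 24.000000, DF = 0.919963, PV = 22.079117
  t = 2.0000: CF_t = 24.000000, DF = 0.846332, PV = 20.311975
  t = 3.0000: CF_t = 24.000000, DF = 0.778595, PV = 18.686270
  t = 4.0000: CF_t = 24.000000, DF = 0.716278, PV = 17.190680
  t = 5.0000: CF_t = 24.000000, DF = 0.658950, PV = 15.814793
  t = 6.0000: CF_t = 24.000000, DF = 0.606209, PV = 14.549028
  t = 7.0000: CF_t = 24.000000, DF = 0.557690, PV = 13.384570
  t = 8.0000: CF_t = 24.000000, DF = 0.513055, PV = 12.313312
  t = 9.0000: CF_t = 24.000000, DF = 0.471991, PV = 11.327794
  t = 10.0000: CF_t = 1024.000000, DF = 0.434215, PV = 444.635891
Price P = sum_t PV_t = 590.293430

Answer: Price = 590.2934


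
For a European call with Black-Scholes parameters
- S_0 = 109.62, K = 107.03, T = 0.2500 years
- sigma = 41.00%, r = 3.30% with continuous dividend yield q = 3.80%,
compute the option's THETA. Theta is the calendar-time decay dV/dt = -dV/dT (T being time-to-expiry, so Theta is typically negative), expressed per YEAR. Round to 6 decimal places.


d1 = 0.2130398567; d2 = 0.0080398567
phi(d1) = 0.3899910365; exp(-qT) = 0.9905449824; exp(-rT) = 0.9917839379
Theta = -S*exp(-qT)*phi(d1)*sigma/(2*sqrt(T)) - r*K*exp(-rT)*N(d2) + q*S*exp(-qT)*N(d1)
N(d1) = 0.5843520625; N(d2) = 0.5032074042; sqrt(T) = 0.5000000000
Term 1 = -109.6200 * 0.9905449824 * 0.3899910365 * 0.4100 / (2 * 0.5000000000) = -17.3621091529
Term 2 = -0.0330 * 107.0300 * 0.9917839379 * 0.5032074042 = -1.7627209192
Term 3 = 0.0380 * 109.6200 * 0.9905449824 * 0.5843520625 = 2.4111386126
Theta = -17.3621091529 + (-1.7627209192) + (2.4111386126) = -16.713691

Answer: Theta = -16.713691


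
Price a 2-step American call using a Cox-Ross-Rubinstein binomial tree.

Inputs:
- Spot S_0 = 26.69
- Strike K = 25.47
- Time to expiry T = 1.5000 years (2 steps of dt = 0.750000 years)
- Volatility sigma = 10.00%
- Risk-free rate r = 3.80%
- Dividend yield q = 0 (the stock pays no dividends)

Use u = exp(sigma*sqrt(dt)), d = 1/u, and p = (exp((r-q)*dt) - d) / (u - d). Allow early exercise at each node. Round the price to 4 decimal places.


Answer: Price = V(0,0) = 2.9911

Derivation:
dt = T/N = 0.750000
u = exp(sigma*sqrt(dt)) = 1.090463; d = 1/u = 0.917042
p = (exp((r-q)*dt) - d) / (u - d) = 0.645066
Discount per step: exp(-r*dt) = 0.971902
Stock lattice S(k, i) with i counting down-moves:
  k=0: S(0,0) = 26.6900
  k=1: S(1,0) = 29.1045; S(1,1) = 24.4758
  k=2: S(2,0) = 31.7373; S(2,1) = 26.6900; S(2,2) = 22.4454
Terminal payoffs V(N, i) = max(S_T - K, 0):
  V(2,0) = 6.267344; V(2,1) = 1.220000; V(2,2) = 0.000000
Backward induction: V(k, i) = exp(-r*dt) * [p * V(k+1, i) + (1-p) * V(k+1, i+1)]; then take max(V_cont, immediate exercise) for American.
  V(1,0) = exp(-r*dt) * [p*6.267344 + (1-p)*1.220000] = 4.350111; exercise = 3.634462; V(1,0) = max -> 4.350111
  V(1,1) = exp(-r*dt) * [p*1.220000 + (1-p)*0.000000] = 0.764869; exercise = 0.000000; V(1,1) = max -> 0.764869
  V(0,0) = exp(-r*dt) * [p*4.350111 + (1-p)*0.764869] = 2.991115; exercise = 1.220000; V(0,0) = max -> 2.991115


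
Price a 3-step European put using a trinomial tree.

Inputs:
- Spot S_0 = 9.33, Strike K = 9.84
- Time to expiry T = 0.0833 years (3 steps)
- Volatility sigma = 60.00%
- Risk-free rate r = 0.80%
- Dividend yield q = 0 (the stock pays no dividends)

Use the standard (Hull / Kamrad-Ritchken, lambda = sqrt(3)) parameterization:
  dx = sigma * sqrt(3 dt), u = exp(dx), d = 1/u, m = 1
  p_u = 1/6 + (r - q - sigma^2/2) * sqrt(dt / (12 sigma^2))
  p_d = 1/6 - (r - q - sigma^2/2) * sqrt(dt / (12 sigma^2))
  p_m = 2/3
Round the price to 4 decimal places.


dt = T/N = 0.027767; dx = sigma*sqrt(3*dt) = 0.173170
u = exp(dx) = 1.189069; d = 1/u = 0.840994
p_u = 0.152877, p_m = 0.666667, p_d = 0.180456
Discount per step: exp(-r*dt) = 0.999778
Stock lattice S(k, j) with j the centered position index:
  k=0: S(0,+0) = 9.3300
  k=1: S(1,-1) = 7.8465; S(1,+0) = 9.3300; S(1,+1) = 11.0940
  k=2: S(2,-2) = 6.5988; S(2,-1) = 7.8465; S(2,+0) = 9.3300; S(2,+1) = 11.0940; S(2,+2) = 13.1915
  k=3: S(3,-3) = 5.5496; S(3,-2) = 6.5988; S(3,-1) = 7.8465; S(3,+0) = 9.3300; S(3,+1) = 11.0940; S(3,+2) = 13.1915; S(3,+3) = 15.6857
Terminal payoffs V(N, j) = max(K - S_T, 0):
  V(3,-3) = 4.290412; V(3,-2) = 3.241158; V(3,-1) = 1.993523; V(3,+0) = 0.510000; V(3,+1) = 0.000000; V(3,+2) = 0.000000; V(3,+3) = 0.000000
Backward induction: V(k, j) = exp(-r*dt) * [p_u * V(k+1, j+1) + p_m * V(k+1, j) + p_d * V(k+1, j-1)]
  V(2,-2) = exp(-r*dt) * [p_u*1.993523 + p_m*3.241158 + p_d*4.290412] = 3.239048
  V(2,-1) = exp(-r*dt) * [p_u*0.510000 + p_m*1.993523 + p_d*3.241158] = 1.991428
  V(2,+0) = exp(-r*dt) * [p_u*0.000000 + p_m*0.510000 + p_d*1.993523] = 0.699588
  V(2,+1) = exp(-r*dt) * [p_u*0.000000 + p_m*0.000000 + p_d*0.510000] = 0.092012
  V(2,+2) = exp(-r*dt) * [p_u*0.000000 + p_m*0.000000 + p_d*0.000000] = 0.000000
  V(1,-1) = exp(-r*dt) * [p_u*0.699588 + p_m*1.991428 + p_d*3.239048] = 2.018627
  V(1,+0) = exp(-r*dt) * [p_u*0.092012 + p_m*0.699588 + p_d*1.991428] = 0.839638
  V(1,+1) = exp(-r*dt) * [p_u*0.000000 + p_m*0.092012 + p_d*0.699588] = 0.187545
  V(0,+0) = exp(-r*dt) * [p_u*0.187545 + p_m*0.839638 + p_d*2.018627] = 0.952492

Answer: Price = V(0,0) = 0.9525
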